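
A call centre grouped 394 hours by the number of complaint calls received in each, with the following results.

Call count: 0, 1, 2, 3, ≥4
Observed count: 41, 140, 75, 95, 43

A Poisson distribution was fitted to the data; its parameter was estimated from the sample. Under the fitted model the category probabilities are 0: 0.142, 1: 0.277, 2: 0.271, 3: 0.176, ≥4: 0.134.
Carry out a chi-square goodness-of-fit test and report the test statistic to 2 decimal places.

Expected counts E_i = n·p_i: 394×0.142 = 55.948, 394×0.277 = 109.138, 394×0.271 = 106.774, 394×0.176 = 69.344, 394×0.134 = 52.796.
cat         O        E   (O−E)²/E
0          41   55.948      3.994
1         140  109.138      8.727
2          75  106.774      9.455
3          95   69.344      9.492
≥4         43   52.796      1.818
Sum = 33.49

33.49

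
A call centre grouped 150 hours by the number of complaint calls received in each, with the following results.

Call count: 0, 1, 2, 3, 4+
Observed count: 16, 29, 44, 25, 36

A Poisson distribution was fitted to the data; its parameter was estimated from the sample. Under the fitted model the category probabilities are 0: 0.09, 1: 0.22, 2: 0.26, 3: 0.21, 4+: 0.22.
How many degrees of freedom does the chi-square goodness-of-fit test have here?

There are k = 5 categories and 1 parameter estimated from the data, so df = 5 − 1 − 1 = 3.

3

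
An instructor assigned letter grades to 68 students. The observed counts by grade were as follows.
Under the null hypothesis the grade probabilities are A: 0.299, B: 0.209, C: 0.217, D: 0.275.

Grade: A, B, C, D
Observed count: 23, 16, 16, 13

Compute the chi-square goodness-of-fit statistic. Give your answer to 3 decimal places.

Expected counts E_i = n·p_i: 68×0.299 = 20.332, 68×0.209 = 14.212, 68×0.217 = 14.756, 68×0.275 = 18.7.
χ² = (23−20.332)²/20.332 + (16−14.212)²/14.212 + (16−14.756)²/14.756 + (13−18.7)²/18.7
   = 0.3501 + 0.2249 + 0.1049 + 1.7374
Sum = 2.417

2.417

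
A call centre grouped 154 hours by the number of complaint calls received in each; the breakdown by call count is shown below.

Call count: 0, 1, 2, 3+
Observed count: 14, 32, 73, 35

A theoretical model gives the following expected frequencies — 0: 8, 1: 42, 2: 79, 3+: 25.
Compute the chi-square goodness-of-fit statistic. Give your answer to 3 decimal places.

11.337

χ² = (14−8)²/8 + (32−42)²/42 + (73−79)²/79 + (35−25)²/25
   = 4.5000 + 2.3810 + 0.4557 + 4.0000
Sum = 11.337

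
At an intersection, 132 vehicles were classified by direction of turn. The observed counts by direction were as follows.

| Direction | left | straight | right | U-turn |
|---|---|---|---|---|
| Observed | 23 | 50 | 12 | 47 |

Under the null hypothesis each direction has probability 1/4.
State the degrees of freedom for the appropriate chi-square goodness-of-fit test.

3

There are k = 4 categories and no parameters were estimated from the data, so df = 4 − 1 = 3.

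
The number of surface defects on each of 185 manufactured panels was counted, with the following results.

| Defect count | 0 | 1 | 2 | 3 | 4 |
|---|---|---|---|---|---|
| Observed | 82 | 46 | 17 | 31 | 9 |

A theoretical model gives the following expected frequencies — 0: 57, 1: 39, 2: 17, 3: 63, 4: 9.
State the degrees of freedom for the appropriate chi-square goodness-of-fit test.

4

There are k = 5 categories and no parameters were estimated from the data, so df = 5 − 1 = 4.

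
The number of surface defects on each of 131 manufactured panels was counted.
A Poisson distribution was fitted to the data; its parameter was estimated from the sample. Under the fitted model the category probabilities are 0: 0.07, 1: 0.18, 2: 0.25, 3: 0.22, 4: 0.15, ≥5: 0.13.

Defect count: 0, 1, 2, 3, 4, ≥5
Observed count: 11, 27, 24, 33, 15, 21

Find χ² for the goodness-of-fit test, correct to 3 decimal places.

5.831

Expected counts E_i = n·p_i: 131×0.07 = 9.17, 131×0.18 = 23.58, 131×0.25 = 32.75, 131×0.22 = 28.82, 131×0.15 = 19.65, 131×0.13 = 17.03.
0: (11 − 9.17)²/9.17 = 3.3489/9.17 = 0.3652
1: (27 − 23.58)²/23.58 = 11.6964/23.58 = 0.4960
2: (24 − 32.75)²/32.75 = 76.5625/32.75 = 2.3378
3: (33 − 28.82)²/28.82 = 17.4724/28.82 = 0.6063
4: (15 − 19.65)²/19.65 = 21.6225/19.65 = 1.1004
≥5: (21 − 17.03)²/17.03 = 15.7609/17.03 = 0.9255
Sum = 5.831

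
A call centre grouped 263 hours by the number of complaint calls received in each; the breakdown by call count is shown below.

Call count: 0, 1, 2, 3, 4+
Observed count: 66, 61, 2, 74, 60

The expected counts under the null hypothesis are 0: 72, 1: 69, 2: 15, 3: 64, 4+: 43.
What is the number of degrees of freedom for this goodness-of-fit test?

4

There are k = 5 categories and no parameters were estimated from the data, so df = 5 − 1 = 4.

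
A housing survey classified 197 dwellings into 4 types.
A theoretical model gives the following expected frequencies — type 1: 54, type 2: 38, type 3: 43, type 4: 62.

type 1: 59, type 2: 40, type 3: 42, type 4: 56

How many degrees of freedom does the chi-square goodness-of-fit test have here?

3

There are k = 4 categories and no parameters were estimated from the data, so df = 4 − 1 = 3.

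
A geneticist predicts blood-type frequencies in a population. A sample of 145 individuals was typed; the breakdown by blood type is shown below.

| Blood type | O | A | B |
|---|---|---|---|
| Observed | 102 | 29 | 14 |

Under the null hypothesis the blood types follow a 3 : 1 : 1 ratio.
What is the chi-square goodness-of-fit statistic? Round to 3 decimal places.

10.345

Ratio total = 5. Expected counts: 145×3/5 = 87, 145×1/5 = 29, 145×1/5 = 29.
cat         O        E   (O−E)²/E
O         102       87     2.5862
A          29       29     0.0000
B          14       29     7.7586
Sum = 10.345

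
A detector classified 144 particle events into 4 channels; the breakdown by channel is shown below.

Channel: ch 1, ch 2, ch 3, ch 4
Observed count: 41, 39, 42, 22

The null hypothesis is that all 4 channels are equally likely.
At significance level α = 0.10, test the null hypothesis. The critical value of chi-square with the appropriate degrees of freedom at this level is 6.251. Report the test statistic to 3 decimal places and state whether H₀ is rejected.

7.389; reject

Expected count for each of the 4 categories: 144/4 = 36.
cat         O        E   (O−E)²/E
ch 1       41       36     0.6944
ch 2       39       36     0.2500
ch 3       42       36     1.0000
ch 4       22       36     5.4444
Sum = 7.389
df = 3. Since 7.389 > 6.251, we reject H₀.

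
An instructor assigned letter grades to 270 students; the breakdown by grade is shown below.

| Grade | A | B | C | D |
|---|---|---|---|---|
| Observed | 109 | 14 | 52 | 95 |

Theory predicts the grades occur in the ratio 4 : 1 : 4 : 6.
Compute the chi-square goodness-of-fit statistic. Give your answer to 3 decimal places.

Ratio total = 15. Expected counts: 270×4/15 = 72, 270×1/15 = 18, 270×4/15 = 72, 270×6/15 = 108.
cat         O        E   (O−E)²/E
A         109       72    19.0139
B          14       18     0.8889
C          52       72     5.5556
D          95      108     1.5648
Sum = 27.023

27.023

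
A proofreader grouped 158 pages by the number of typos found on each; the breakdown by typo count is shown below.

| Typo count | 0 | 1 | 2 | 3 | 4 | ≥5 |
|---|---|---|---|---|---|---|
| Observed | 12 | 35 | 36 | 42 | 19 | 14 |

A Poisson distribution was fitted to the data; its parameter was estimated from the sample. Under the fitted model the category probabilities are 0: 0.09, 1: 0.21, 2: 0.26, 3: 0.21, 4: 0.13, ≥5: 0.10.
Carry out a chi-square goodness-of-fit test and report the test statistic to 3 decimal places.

3.740

Expected counts E_i = n·p_i: 158×0.09 = 14.22, 158×0.21 = 33.18, 158×0.26 = 41.08, 158×0.21 = 33.18, 158×0.13 = 20.54, 158×0.10 = 15.8.
0: (12 − 14.22)²/14.22 = 4.9284/14.22 = 0.3466
1: (35 − 33.18)²/33.18 = 3.3124/33.18 = 0.0998
2: (36 − 41.08)²/41.08 = 25.8064/41.08 = 0.6282
3: (42 − 33.18)²/33.18 = 77.7924/33.18 = 2.3446
4: (19 − 20.54)²/20.54 = 2.3716/20.54 = 0.1155
≥5: (14 − 15.8)²/15.8 = 3.24/15.8 = 0.2051
Sum = 3.740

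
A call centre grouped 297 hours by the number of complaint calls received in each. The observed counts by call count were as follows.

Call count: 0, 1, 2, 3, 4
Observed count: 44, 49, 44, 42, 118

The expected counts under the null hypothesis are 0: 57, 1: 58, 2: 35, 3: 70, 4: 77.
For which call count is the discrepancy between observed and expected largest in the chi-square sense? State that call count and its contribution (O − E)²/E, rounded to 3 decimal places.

4, 21.831

cat         O        E   (O−E)²/E
0          44       57     2.9649
1          49       58     1.3966
2          44       35     2.3143
3          42       70    11.2000
4         118       77    21.8312
The largest term is for 4: 21.831.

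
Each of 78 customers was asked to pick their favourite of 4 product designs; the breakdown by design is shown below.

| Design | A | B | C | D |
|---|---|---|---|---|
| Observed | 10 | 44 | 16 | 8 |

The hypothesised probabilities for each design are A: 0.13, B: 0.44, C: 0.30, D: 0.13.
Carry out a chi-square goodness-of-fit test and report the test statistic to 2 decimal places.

5.52

Expected counts E_i = n·p_i: 78×0.13 = 10.14, 78×0.44 = 34.32, 78×0.30 = 23.4, 78×0.13 = 10.14.
A: (10 − 10.14)²/10.14 = 0.0196/10.14 = 0.002
B: (44 − 34.32)²/34.32 = 93.7024/34.32 = 2.730
C: (16 − 23.4)²/23.4 = 54.76/23.4 = 2.340
D: (8 − 10.14)²/10.14 = 4.5796/10.14 = 0.452
Sum = 5.52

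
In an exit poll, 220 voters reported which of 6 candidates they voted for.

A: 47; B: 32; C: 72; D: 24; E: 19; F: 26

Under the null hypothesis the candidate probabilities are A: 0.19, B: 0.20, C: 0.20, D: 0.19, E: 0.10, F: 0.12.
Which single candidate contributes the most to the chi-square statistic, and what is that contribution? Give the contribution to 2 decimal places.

Expected counts E_i = n·p_i: 220×0.19 = 41.8, 220×0.20 = 44, 220×0.20 = 44, 220×0.19 = 41.8, 220×0.10 = 22, 220×0.12 = 26.4.
A: (47 − 41.8)²/41.8 = 27.04/41.8 = 0.647
B: (32 − 44)²/44 = 144/44 = 3.273
C: (72 − 44)²/44 = 784/44 = 17.818
D: (24 − 41.8)²/41.8 = 316.84/41.8 = 7.580
E: (19 − 22)²/22 = 9/22 = 0.409
F: (26 − 26.4)²/26.4 = 0.16/26.4 = 0.006
The largest term is for C: 17.82.

C, 17.82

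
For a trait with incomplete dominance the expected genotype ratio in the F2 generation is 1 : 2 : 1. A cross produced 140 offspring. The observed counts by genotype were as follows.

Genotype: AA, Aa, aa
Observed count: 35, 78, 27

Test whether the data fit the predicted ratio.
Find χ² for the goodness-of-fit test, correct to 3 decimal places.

2.743

Ratio total = 4. Expected counts: 140×1/4 = 35, 140×2/4 = 70, 140×1/4 = 35.
AA: (35 − 35)²/35 = 0/35 = 0.0000
Aa: (78 − 70)²/70 = 64/70 = 0.9143
aa: (27 − 35)²/35 = 64/35 = 1.8286
Sum = 2.743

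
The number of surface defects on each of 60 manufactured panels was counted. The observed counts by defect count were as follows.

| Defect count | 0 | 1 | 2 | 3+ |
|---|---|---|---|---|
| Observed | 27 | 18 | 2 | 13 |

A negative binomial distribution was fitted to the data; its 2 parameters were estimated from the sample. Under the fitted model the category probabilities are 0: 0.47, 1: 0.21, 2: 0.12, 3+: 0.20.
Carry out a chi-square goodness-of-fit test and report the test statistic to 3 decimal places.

6.204

Expected counts E_i = n·p_i: 60×0.47 = 28.2, 60×0.21 = 12.6, 60×0.12 = 7.2, 60×0.20 = 12.
0: (27 − 28.2)²/28.2 = 1.44/28.2 = 0.0511
1: (18 − 12.6)²/12.6 = 29.16/12.6 = 2.3143
2: (2 − 7.2)²/7.2 = 27.04/7.2 = 3.7556
3+: (13 − 12)²/12 = 1/12 = 0.0833
Sum = 6.204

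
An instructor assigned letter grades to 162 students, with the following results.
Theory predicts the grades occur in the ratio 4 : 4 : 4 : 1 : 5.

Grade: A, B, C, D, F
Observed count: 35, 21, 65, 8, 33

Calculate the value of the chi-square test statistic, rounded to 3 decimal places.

Ratio total = 18. Expected counts: 162×4/18 = 36, 162×4/18 = 36, 162×4/18 = 36, 162×1/18 = 9, 162×5/18 = 45.
χ² = (35−36)²/36 + (21−36)²/36 + (65−36)²/36 + (8−9)²/9 + (33−45)²/45
   = 0.0278 + 6.2500 + 23.3611 + 0.1111 + 3.2000
Sum = 32.950

32.950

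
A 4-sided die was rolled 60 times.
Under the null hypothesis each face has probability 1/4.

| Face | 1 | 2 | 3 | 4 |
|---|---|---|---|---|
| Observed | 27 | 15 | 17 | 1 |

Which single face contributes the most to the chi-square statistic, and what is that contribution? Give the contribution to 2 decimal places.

Under H₀ each category has probability 1/4, so each expected count is 60/4 = 15.
1: (27 − 15)²/15 = 144/15 = 9.600
2: (15 − 15)²/15 = 0/15 = 0.000
3: (17 − 15)²/15 = 4/15 = 0.267
4: (1 − 15)²/15 = 196/15 = 13.067
The largest term is for 4: 13.07.

4, 13.07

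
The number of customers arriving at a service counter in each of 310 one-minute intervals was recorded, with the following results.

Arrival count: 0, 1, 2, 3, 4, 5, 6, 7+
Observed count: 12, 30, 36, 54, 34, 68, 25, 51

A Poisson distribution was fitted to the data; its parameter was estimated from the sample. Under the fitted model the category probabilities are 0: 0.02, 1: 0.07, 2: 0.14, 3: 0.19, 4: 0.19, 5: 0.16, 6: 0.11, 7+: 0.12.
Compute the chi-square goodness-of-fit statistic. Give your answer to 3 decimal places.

35.170

Expected counts E_i = n·p_i: 310×0.02 = 6.2, 310×0.07 = 21.7, 310×0.14 = 43.4, 310×0.19 = 58.9, 310×0.19 = 58.9, 310×0.16 = 49.6, 310×0.11 = 34.1, 310×0.12 = 37.2.
cat         O        E   (O−E)²/E
0          12      6.2     5.4258
1          30     21.7     3.1747
2          36     43.4     1.2618
3          54     58.9     0.4076
4          34     58.9    10.5265
5          68     49.6     6.8258
6          25     34.1     2.4284
7+         51     37.2     5.1194
Sum = 35.170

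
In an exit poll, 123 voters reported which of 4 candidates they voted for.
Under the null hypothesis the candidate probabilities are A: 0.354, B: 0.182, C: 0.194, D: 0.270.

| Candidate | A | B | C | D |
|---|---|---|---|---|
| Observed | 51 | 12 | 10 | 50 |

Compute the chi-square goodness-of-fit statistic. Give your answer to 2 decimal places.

22.64

Expected counts E_i = n·p_i: 123×0.354 = 43.542, 123×0.182 = 22.386, 123×0.194 = 23.862, 123×0.270 = 33.21.
A: (51 − 43.542)²/43.542 = 55.621764/43.542 = 1.277
B: (12 − 22.386)²/22.386 = 107.868996/22.386 = 4.819
C: (10 − 23.862)²/23.862 = 192.155044/23.862 = 8.053
D: (50 − 33.21)²/33.21 = 281.9041/33.21 = 8.489
Sum = 22.64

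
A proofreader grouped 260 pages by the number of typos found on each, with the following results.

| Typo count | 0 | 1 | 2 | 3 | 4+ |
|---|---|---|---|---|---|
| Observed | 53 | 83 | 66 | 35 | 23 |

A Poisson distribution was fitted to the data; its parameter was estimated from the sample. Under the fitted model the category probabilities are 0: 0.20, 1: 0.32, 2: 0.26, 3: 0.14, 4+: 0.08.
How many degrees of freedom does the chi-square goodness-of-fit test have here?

3

There are k = 5 categories and 1 parameter estimated from the data, so df = 5 − 1 − 1 = 3.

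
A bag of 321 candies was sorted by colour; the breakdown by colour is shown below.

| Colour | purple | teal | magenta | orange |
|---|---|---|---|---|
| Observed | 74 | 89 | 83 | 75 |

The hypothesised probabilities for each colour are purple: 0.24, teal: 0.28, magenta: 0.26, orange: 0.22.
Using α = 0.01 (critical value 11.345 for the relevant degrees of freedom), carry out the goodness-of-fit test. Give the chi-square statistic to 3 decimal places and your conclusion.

0.403; do not reject

Expected counts E_i = n·p_i: 321×0.24 = 77.04, 321×0.28 = 89.88, 321×0.26 = 83.46, 321×0.22 = 70.62.
purple: (74 − 77.04)²/77.04 = 9.2416/77.04 = 0.1200
teal: (89 − 89.88)²/89.88 = 0.7744/89.88 = 0.0086
magenta: (83 − 83.46)²/83.46 = 0.2116/83.46 = 0.0025
orange: (75 − 70.62)²/70.62 = 19.1844/70.62 = 0.2717
Sum = 0.403
df = 3. Since 0.403 < 11.345, we do not reject H₀.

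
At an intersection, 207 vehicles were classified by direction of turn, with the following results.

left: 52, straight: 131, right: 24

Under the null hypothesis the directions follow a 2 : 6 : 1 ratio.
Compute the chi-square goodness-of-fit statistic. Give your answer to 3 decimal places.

Ratio total = 9. Expected counts: 207×2/9 = 46, 207×6/9 = 138, 207×1/9 = 23.
χ² = (52−46)²/46 + (131−138)²/138 + (24−23)²/23
   = 0.7826 + 0.3551 + 0.0435
Sum = 1.181

1.181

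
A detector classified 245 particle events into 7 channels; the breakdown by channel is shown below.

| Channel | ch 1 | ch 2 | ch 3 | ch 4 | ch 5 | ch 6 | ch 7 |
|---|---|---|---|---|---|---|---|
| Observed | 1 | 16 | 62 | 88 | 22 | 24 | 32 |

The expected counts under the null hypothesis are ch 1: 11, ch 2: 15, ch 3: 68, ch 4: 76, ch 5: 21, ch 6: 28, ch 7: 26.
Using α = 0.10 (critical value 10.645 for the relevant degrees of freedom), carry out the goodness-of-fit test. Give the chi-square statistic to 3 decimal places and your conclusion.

13.585; reject

ch 1: (1 − 11)²/11 = 100/11 = 9.0909
ch 2: (16 − 15)²/15 = 1/15 = 0.0667
ch 3: (62 − 68)²/68 = 36/68 = 0.5294
ch 4: (88 − 76)²/76 = 144/76 = 1.8947
ch 5: (22 − 21)²/21 = 1/21 = 0.0476
ch 6: (24 − 28)²/28 = 16/28 = 0.5714
ch 7: (32 − 26)²/26 = 36/26 = 1.3846
Sum = 13.585
df = 6. Since 13.585 > 10.645, we reject H₀.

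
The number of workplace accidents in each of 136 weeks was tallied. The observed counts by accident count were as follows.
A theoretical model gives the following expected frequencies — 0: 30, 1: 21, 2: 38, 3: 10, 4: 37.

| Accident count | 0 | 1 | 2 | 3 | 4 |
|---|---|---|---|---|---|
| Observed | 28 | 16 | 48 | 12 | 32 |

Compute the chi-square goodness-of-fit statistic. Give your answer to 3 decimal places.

χ² = (28−30)²/30 + (16−21)²/21 + (48−38)²/38 + (12−10)²/10 + (32−37)²/37
   = 0.1333 + 1.1905 + 2.6316 + 0.4000 + 0.6757
Sum = 5.031

5.031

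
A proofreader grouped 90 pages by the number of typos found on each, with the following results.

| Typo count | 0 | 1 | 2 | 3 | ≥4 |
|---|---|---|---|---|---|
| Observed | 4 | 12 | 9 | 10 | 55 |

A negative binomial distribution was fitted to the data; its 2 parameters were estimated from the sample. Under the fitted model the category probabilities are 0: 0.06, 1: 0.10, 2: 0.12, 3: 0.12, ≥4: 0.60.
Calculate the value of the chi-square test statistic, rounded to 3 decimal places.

1.741

Expected counts E_i = n·p_i: 90×0.06 = 5.4, 90×0.10 = 9, 90×0.12 = 10.8, 90×0.12 = 10.8, 90×0.60 = 54.
0: (4 − 5.4)²/5.4 = 1.96/5.4 = 0.3630
1: (12 − 9)²/9 = 9/9 = 1.0000
2: (9 − 10.8)²/10.8 = 3.24/10.8 = 0.3000
3: (10 − 10.8)²/10.8 = 0.64/10.8 = 0.0593
≥4: (55 − 54)²/54 = 1/54 = 0.0185
Sum = 1.741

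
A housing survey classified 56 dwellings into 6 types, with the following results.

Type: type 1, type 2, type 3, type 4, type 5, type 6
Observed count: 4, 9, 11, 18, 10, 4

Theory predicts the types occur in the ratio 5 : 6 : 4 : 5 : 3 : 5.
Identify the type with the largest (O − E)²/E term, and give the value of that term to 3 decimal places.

type 4, 6.400

Ratio total = 28. Expected counts: 56×5/28 = 10, 56×6/28 = 12, 56×4/28 = 8, 56×5/28 = 10, 56×3/28 = 6, 56×5/28 = 10.
type 1: (4 − 10)²/10 = 36/10 = 3.6000
type 2: (9 − 12)²/12 = 9/12 = 0.7500
type 3: (11 − 8)²/8 = 9/8 = 1.1250
type 4: (18 − 10)²/10 = 64/10 = 6.4000
type 5: (10 − 6)²/6 = 16/6 = 2.6667
type 6: (4 − 10)²/10 = 36/10 = 3.6000
The largest term is for type 4: 6.400.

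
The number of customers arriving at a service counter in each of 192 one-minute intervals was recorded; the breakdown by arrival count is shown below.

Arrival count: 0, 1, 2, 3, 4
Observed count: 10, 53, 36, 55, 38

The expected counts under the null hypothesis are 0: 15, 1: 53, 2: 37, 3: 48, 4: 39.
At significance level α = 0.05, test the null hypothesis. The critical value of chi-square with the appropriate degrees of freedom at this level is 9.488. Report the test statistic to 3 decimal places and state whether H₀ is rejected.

2.740; do not reject

cat         O        E   (O−E)²/E
0          10       15     1.6667
1          53       53     0.0000
2          36       37     0.0270
3          55       48     1.0208
4          38       39     0.0256
Sum = 2.740
df = 4. Since 2.740 < 9.488, we do not reject H₀.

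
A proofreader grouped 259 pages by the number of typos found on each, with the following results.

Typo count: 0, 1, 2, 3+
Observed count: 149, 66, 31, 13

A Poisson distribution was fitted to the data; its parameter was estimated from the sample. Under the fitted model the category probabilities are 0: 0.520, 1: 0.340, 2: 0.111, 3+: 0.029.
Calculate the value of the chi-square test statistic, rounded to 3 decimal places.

11.236

Expected counts E_i = n·p_i: 259×0.520 = 134.68, 259×0.340 = 88.06, 259×0.111 = 28.749, 259×0.029 = 7.511.
χ² = (149−134.68)²/134.68 + (66−88.06)²/88.06 + (31−28.749)²/28.749 + (13−7.511)²/7.511
   = 1.5226 + 5.5263 + 0.1762 + 4.0113
Sum = 11.236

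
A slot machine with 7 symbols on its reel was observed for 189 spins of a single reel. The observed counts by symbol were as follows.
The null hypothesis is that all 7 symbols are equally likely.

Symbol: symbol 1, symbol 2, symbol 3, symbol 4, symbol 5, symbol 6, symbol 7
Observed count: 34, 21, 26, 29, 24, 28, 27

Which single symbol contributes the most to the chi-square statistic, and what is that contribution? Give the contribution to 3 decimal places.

symbol 1, 1.815

Under H₀ each category has probability 1/7, so each expected count is 189/7 = 27.
χ² = (34−27)²/27 + (21−27)²/27 + (26−27)²/27 + (29−27)²/27 + (24−27)²/27 + (28−27)²/27 + (27−27)²/27
   = 1.8148 + 1.3333 + 0.0370 + 0.1481 + 0.3333 + 0.0370 + 0.0000
The largest term is for symbol 1: 1.815.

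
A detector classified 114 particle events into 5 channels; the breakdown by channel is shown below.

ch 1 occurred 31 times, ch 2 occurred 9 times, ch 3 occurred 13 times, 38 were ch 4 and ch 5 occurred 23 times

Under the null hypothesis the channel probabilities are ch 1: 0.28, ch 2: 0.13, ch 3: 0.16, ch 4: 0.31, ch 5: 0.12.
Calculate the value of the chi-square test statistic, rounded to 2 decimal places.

10.37

Expected counts E_i = n·p_i: 114×0.28 = 31.92, 114×0.13 = 14.82, 114×0.16 = 18.24, 114×0.31 = 35.34, 114×0.12 = 13.68.
cat         O        E   (O−E)²/E
ch 1       31    31.92      0.027
ch 2        9    14.82      2.286
ch 3       13    18.24      1.505
ch 4       38    35.34      0.200
ch 5       23    13.68      6.350
Sum = 10.37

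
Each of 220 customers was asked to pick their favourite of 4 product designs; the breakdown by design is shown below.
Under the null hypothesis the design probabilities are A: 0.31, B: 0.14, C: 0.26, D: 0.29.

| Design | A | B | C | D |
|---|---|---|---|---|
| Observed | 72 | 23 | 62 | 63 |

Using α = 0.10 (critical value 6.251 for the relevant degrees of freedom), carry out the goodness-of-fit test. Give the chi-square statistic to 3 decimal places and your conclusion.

Expected counts E_i = n·p_i: 220×0.31 = 68.2, 220×0.14 = 30.8, 220×0.26 = 57.2, 220×0.29 = 63.8.
A: (72 − 68.2)²/68.2 = 14.44/68.2 = 0.2117
B: (23 − 30.8)²/30.8 = 60.84/30.8 = 1.9753
C: (62 − 57.2)²/57.2 = 23.04/57.2 = 0.4028
D: (63 − 63.8)²/63.8 = 0.64/63.8 = 0.0100
Sum = 2.600
df = 3. Since 2.600 < 6.251, we do not reject H₀.

2.600; do not reject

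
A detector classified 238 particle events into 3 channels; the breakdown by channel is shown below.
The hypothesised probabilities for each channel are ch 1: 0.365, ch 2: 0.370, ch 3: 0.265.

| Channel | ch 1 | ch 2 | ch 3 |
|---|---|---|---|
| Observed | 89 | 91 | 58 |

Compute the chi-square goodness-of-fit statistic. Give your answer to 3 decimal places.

0.558

Expected counts E_i = n·p_i: 238×0.365 = 86.87, 238×0.370 = 88.06, 238×0.265 = 63.07.
χ² = (89−86.87)²/86.87 + (91−88.06)²/88.06 + (58−63.07)²/63.07
   = 0.0522 + 0.0982 + 0.4076
Sum = 0.558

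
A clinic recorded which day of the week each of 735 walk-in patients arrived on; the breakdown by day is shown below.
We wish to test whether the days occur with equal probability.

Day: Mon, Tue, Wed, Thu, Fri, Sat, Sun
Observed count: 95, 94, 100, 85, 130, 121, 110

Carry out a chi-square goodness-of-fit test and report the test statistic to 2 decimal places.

14.78

Under H₀ each category has probability 1/7, so each expected count is 735/7 = 105.
χ² = (95−105)²/105 + (94−105)²/105 + (100−105)²/105 + (85−105)²/105 + (130−105)²/105 + (121−105)²/105 + (110−105)²/105
   = 0.952 + 1.152 + 0.238 + 3.810 + 5.952 + 2.438 + 0.238
Sum = 14.78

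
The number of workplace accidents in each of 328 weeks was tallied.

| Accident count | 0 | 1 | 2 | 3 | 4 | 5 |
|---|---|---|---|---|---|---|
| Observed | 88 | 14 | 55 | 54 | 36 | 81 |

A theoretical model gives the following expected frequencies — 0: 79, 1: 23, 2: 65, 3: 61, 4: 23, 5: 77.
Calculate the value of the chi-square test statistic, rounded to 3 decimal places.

χ² = (88−79)²/79 + (14−23)²/23 + (55−65)²/65 + (54−61)²/61 + (36−23)²/23 + (81−77)²/77
   = 1.0253 + 3.5217 + 1.5385 + 0.8033 + 7.3478 + 0.2078
Sum = 14.444

14.444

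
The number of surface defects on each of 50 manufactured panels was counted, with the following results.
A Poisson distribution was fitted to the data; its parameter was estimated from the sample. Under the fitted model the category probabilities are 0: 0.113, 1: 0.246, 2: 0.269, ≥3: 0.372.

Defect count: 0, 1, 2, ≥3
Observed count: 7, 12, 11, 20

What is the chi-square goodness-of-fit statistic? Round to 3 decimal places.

0.882

Expected counts E_i = n·p_i: 50×0.113 = 5.65, 50×0.246 = 12.3, 50×0.269 = 13.45, 50×0.372 = 18.6.
cat         O        E   (O−E)²/E
0           7     5.65     0.3226
1          12     12.3     0.0073
2          11    13.45     0.4463
≥3         20     18.6     0.1054
Sum = 0.882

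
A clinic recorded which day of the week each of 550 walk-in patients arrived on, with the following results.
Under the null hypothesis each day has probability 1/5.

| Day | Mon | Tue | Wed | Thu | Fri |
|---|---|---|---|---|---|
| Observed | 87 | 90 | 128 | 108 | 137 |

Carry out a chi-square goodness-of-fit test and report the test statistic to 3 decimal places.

18.055

Under H₀ each category has probability 1/5, so each expected count is 550/5 = 110.
χ² = (87−110)²/110 + (90−110)²/110 + (128−110)²/110 + (108−110)²/110 + (137−110)²/110
   = 4.8091 + 3.6364 + 2.9455 + 0.0364 + 6.6273
Sum = 18.055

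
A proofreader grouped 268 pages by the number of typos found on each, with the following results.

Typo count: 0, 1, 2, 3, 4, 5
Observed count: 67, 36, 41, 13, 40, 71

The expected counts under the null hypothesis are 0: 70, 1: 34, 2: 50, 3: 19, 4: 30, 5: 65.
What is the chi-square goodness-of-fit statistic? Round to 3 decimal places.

7.648

cat         O        E   (O−E)²/E
0          67       70     0.1286
1          36       34     0.1176
2          41       50     1.6200
3          13       19     1.8947
4          40       30     3.3333
5          71       65     0.5538
Sum = 7.648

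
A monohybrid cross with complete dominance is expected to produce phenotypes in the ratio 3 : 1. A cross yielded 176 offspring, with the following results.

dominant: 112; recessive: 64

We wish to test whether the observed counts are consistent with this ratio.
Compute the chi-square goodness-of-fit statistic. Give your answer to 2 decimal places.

12.12

Ratio total = 4. Expected counts: 176×3/4 = 132, 176×1/4 = 44.
cat            O        E   (O−E)²/E
dominant     112      132      3.030
recessive     64       44      9.091
Sum = 12.12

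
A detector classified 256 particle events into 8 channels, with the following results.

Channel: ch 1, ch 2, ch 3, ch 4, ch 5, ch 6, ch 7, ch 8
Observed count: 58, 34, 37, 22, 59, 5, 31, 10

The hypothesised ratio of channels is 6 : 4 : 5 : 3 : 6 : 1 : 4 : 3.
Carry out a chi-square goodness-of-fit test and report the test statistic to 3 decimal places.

14.444

Ratio total = 32. Expected counts: 256×6/32 = 48, 256×4/32 = 32, 256×5/32 = 40, 256×3/32 = 24, 256×6/32 = 48, 256×1/32 = 8, 256×4/32 = 32, 256×3/32 = 24.
χ² = (58−48)²/48 + (34−32)²/32 + (37−40)²/40 + (22−24)²/24 + (59−48)²/48 + (5−8)²/8 + (31−32)²/32 + (10−24)²/24
   = 2.0833 + 0.1250 + 0.2250 + 0.1667 + 2.5208 + 1.1250 + 0.0313 + 8.1667
Sum = 14.444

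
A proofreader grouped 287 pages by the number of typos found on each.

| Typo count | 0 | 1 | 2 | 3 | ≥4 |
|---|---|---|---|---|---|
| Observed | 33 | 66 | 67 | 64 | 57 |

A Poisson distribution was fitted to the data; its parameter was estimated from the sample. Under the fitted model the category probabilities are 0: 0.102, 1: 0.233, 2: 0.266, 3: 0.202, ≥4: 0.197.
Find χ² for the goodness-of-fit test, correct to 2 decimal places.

Expected counts E_i = n·p_i: 287×0.102 = 29.274, 287×0.233 = 66.871, 287×0.266 = 76.342, 287×0.202 = 57.974, 287×0.197 = 56.539.
cat         O        E   (O−E)²/E
0          33   29.274      0.474
1          66   66.871      0.011
2          67   76.342      1.143
3          64   57.974      0.626
≥4         57   56.539      0.004
Sum = 2.26

2.26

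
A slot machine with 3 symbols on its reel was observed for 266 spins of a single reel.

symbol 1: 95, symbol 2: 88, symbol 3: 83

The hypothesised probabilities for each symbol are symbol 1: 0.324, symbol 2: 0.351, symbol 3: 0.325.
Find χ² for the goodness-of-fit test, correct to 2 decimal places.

Expected counts E_i = n·p_i: 266×0.324 = 86.184, 266×0.351 = 93.366, 266×0.325 = 86.45.
cat           O        E   (O−E)²/E
symbol 1     95   86.184      0.902
symbol 2     88   93.366      0.308
symbol 3     83    86.45      0.138
Sum = 1.35

1.35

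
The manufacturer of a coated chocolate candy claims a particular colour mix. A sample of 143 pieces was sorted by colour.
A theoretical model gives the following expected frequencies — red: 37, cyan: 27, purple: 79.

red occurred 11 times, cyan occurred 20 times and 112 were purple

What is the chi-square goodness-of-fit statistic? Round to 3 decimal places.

33.870

cat         O        E   (O−E)²/E
red        11       37    18.2703
cyan       20       27     1.8148
purple    112       79    13.7848
Sum = 33.870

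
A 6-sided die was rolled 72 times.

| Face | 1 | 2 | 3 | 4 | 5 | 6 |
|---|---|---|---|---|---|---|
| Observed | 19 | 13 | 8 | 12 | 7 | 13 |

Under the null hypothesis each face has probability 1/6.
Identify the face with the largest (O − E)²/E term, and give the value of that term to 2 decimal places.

Under H₀ each category has probability 1/6, so each expected count is 72/6 = 12.
χ² = (19−12)²/12 + (13−12)²/12 + (8−12)²/12 + (12−12)²/12 + (7−12)²/12 + (13−12)²/12
   = 4.083 + 0.083 + 1.333 + 0.000 + 2.083 + 0.083
The largest term is for 1: 4.08.

1, 4.08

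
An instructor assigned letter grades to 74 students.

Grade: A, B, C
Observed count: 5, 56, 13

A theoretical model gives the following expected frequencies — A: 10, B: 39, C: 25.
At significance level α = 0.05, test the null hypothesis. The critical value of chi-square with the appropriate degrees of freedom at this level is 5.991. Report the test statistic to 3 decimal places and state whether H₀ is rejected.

15.670; reject

A: (5 − 10)²/10 = 25/10 = 2.5000
B: (56 − 39)²/39 = 289/39 = 7.4103
C: (13 − 25)²/25 = 144/25 = 5.7600
Sum = 15.670
df = 2. Since 15.670 > 5.991, we reject H₀.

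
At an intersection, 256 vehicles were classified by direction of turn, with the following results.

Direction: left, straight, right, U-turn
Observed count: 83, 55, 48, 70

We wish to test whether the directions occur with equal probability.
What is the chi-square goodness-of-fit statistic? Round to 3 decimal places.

11.469

Under H₀ each category has probability 1/4, so each expected count is 256/4 = 64.
left: (83 − 64)²/64 = 361/64 = 5.6406
straight: (55 − 64)²/64 = 81/64 = 1.2656
right: (48 − 64)²/64 = 256/64 = 4.0000
U-turn: (70 − 64)²/64 = 36/64 = 0.5625
Sum = 11.469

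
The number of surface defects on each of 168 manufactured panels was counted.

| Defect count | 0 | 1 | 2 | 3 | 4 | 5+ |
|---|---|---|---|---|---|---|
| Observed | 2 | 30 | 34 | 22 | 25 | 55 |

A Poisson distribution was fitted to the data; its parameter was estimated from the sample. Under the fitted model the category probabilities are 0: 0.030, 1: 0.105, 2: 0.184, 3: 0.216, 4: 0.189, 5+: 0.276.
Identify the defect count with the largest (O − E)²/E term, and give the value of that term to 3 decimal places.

Expected counts E_i = n·p_i: 168×0.030 = 5.04, 168×0.105 = 17.64, 168×0.184 = 30.912, 168×0.216 = 36.288, 168×0.189 = 31.752, 168×0.276 = 46.368.
0: (2 − 5.04)²/5.04 = 9.2416/5.04 = 1.8337
1: (30 − 17.64)²/17.64 = 152.7696/17.64 = 8.6604
2: (34 − 30.912)²/30.912 = 9.535744/30.912 = 0.3085
3: (22 − 36.288)²/36.288 = 204.146944/36.288 = 5.6257
4: (25 − 31.752)²/31.752 = 45.589504/31.752 = 1.4358
5+: (55 − 46.368)²/46.368 = 74.511424/46.368 = 1.6070
The largest term is for 1: 8.660.

1, 8.660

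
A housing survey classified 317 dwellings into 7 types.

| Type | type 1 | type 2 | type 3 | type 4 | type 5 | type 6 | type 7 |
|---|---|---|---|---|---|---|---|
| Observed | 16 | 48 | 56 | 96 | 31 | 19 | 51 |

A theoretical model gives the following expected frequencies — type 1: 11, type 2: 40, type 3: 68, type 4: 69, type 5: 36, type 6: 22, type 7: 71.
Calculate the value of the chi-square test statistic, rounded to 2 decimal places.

cat         O        E   (O−E)²/E
type 1     16       11      2.273
type 2     48       40      1.600
type 3     56       68      2.118
type 4     96       69     10.565
type 5     31       36      0.694
type 6     19       22      0.409
type 7     51       71      5.634
Sum = 23.29

23.29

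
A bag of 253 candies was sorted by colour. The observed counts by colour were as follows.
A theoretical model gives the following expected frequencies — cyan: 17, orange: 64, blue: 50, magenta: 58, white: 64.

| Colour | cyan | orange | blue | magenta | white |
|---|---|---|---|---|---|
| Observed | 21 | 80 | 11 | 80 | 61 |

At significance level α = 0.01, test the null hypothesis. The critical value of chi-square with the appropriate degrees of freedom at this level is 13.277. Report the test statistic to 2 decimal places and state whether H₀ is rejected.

43.85; reject

χ² = (21−17)²/17 + (80−64)²/64 + (11−50)²/50 + (80−58)²/58 + (61−64)²/64
   = 0.941 + 4.000 + 30.420 + 8.345 + 0.141
Sum = 43.85
df = 4. Since 43.85 > 13.277, we reject H₀.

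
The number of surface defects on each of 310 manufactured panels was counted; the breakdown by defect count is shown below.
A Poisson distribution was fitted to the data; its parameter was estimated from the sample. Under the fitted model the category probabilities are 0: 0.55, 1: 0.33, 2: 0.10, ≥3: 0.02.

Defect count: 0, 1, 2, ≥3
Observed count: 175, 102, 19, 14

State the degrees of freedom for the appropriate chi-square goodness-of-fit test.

There are k = 4 categories and 1 parameter estimated from the data, so df = 4 − 1 − 1 = 2.

2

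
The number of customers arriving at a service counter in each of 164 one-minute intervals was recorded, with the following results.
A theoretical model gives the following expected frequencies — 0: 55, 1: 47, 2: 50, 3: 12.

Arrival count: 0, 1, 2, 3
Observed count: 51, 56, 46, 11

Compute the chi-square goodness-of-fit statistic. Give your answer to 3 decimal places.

2.418

0: (51 − 55)²/55 = 16/55 = 0.2909
1: (56 − 47)²/47 = 81/47 = 1.7234
2: (46 − 50)²/50 = 16/50 = 0.3200
3: (11 − 12)²/12 = 1/12 = 0.0833
Sum = 2.418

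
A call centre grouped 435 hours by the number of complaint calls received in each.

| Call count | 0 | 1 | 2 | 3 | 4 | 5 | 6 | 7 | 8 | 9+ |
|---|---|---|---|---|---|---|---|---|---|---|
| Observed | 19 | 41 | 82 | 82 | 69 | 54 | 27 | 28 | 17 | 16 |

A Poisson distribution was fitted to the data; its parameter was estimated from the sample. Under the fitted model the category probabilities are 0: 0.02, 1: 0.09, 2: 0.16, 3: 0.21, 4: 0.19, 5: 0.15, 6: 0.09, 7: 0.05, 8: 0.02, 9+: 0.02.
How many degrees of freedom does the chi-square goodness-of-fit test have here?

There are k = 10 categories and 1 parameter estimated from the data, so df = 10 − 1 − 1 = 8.

8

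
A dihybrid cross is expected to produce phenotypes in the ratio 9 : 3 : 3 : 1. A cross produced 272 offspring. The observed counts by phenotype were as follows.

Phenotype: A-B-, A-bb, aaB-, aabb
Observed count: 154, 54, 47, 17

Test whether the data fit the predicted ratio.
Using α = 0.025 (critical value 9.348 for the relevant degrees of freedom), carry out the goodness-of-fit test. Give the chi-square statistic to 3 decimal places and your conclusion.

Ratio total = 16. Expected counts: 272×9/16 = 153, 272×3/16 = 51, 272×3/16 = 51, 272×1/16 = 17.
A-B-: (154 − 153)²/153 = 1/153 = 0.0065
A-bb: (54 − 51)²/51 = 9/51 = 0.1765
aaB-: (47 − 51)²/51 = 16/51 = 0.3137
aabb: (17 − 17)²/17 = 0/17 = 0.0000
Sum = 0.497
df = 3. Since 0.497 < 9.348, we do not reject H₀.

0.497; do not reject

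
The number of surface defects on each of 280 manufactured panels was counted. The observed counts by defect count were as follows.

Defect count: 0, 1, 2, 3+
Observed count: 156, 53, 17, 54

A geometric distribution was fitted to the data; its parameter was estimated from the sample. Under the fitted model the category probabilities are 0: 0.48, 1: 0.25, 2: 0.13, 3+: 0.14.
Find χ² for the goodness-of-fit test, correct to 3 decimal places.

Expected counts E_i = n·p_i: 280×0.48 = 134.4, 280×0.25 = 70, 280×0.13 = 36.4, 280×0.14 = 39.2.
0: (156 − 134.4)²/134.4 = 466.56/134.4 = 3.4714
1: (53 − 70)²/70 = 289/70 = 4.1286
2: (17 − 36.4)²/36.4 = 376.36/36.4 = 10.3396
3+: (54 − 39.2)²/39.2 = 219.04/39.2 = 5.5878
Sum = 23.527

23.527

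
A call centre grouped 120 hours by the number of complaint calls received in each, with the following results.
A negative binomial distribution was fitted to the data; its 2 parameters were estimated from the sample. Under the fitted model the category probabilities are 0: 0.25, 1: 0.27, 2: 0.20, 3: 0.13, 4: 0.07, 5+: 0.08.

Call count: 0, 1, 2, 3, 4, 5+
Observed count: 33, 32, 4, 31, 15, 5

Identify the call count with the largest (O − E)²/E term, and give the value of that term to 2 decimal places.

Expected counts E_i = n·p_i: 120×0.25 = 30, 120×0.27 = 32.4, 120×0.20 = 24, 120×0.13 = 15.6, 120×0.07 = 8.4, 120×0.08 = 9.6.
cat         O        E   (O−E)²/E
0          33       30      0.300
1          32     32.4      0.005
2           4       24     16.667
3          31     15.6     15.203
4          15      8.4      5.186
5+          5      9.6      2.204
The largest term is for 2: 16.67.

2, 16.67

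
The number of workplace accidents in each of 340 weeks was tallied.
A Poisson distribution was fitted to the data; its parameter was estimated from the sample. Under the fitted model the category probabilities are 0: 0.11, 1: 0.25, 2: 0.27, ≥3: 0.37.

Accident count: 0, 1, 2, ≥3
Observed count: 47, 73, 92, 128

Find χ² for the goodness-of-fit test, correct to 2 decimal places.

Expected counts E_i = n·p_i: 340×0.11 = 37.4, 340×0.25 = 85, 340×0.27 = 91.8, 340×0.37 = 125.8.
0: (47 − 37.4)²/37.4 = 92.16/37.4 = 2.464
1: (73 − 85)²/85 = 144/85 = 1.694
2: (92 − 91.8)²/91.8 = 0.04/91.8 = 0.000
≥3: (128 − 125.8)²/125.8 = 4.84/125.8 = 0.038
Sum = 4.20

4.20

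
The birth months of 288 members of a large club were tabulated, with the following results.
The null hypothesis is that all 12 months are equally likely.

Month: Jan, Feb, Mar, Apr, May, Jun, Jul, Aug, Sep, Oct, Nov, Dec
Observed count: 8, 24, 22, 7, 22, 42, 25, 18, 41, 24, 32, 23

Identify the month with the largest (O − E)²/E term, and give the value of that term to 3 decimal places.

Jun, 13.500

Expected count for each of the 12 categories: 288/12 = 24.
cat         O        E   (O−E)²/E
Jan         8       24    10.6667
Feb        24       24     0.0000
Mar        22       24     0.1667
Apr         7       24    12.0417
May        22       24     0.1667
Jun        42       24    13.5000
Jul        25       24     0.0417
Aug        18       24     1.5000
Sep        41       24    12.0417
Oct        24       24     0.0000
Nov        32       24     2.6667
Dec        23       24     0.0417
The largest term is for Jun: 13.500.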